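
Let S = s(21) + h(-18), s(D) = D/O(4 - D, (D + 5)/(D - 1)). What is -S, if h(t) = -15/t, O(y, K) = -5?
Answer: 101/30 ≈ 3.3667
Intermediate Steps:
s(D) = -D/5 (s(D) = D/(-5) = D*(-⅕) = -D/5)
S = -101/30 (S = -⅕*21 - 15/(-18) = -21/5 - 15*(-1/18) = -21/5 + ⅚ = -101/30 ≈ -3.3667)
-S = -1*(-101/30) = 101/30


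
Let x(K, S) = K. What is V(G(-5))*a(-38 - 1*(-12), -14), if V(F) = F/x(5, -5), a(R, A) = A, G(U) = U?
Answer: 14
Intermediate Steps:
V(F) = F/5
V(G(-5))*a(-38 - 1*(-12), -14) = ((1/5)*(-5))*(-14) = -1*(-14) = 14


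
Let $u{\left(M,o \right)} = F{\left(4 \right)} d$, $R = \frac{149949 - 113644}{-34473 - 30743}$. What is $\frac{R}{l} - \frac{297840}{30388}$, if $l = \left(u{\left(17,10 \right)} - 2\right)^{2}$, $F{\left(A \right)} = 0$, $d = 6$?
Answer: $- \frac{19699742525}{1981783808} \approx -9.9404$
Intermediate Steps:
$R = - \frac{36305}{65216}$ ($R = \frac{36305}{-65216} = 36305 \left(- \frac{1}{65216}\right) = - \frac{36305}{65216} \approx -0.55669$)
$u{\left(M,o \right)} = 0$ ($u{\left(M,o \right)} = 0 \cdot 6 = 0$)
$l = 4$ ($l = \left(0 - 2\right)^{2} = \left(-2\right)^{2} = 4$)
$\frac{R}{l} - \frac{297840}{30388} = - \frac{36305}{65216 \cdot 4} - \frac{297840}{30388} = \left(- \frac{36305}{65216}\right) \frac{1}{4} - \frac{74460}{7597} = - \frac{36305}{260864} - \frac{74460}{7597} = - \frac{19699742525}{1981783808}$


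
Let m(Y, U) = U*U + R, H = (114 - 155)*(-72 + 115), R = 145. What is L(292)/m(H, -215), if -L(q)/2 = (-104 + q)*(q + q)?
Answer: -109792/23185 ≈ -4.7355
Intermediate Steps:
H = -1763 (H = -41*43 = -1763)
m(Y, U) = 145 + U² (m(Y, U) = U*U + 145 = U² + 145 = 145 + U²)
L(q) = -4*q*(-104 + q) (L(q) = -2*(-104 + q)*(q + q) = -2*(-104 + q)*2*q = -4*q*(-104 + q))
L(292)/m(H, -215) = (4*292*(104 - 1*292))/(145 + (-215)²) = (4*292*(104 - 292))/(145 + 46225) = (4*292*(-188))/46370 = -219584*1/46370 = -109792/23185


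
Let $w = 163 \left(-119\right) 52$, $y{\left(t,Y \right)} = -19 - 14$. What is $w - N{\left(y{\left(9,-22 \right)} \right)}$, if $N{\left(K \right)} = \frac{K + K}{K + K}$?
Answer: $-1008645$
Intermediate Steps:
$y{\left(t,Y \right)} = -33$ ($y{\left(t,Y \right)} = -19 - 14 = -33$)
$w = -1008644$ ($w = \left(-19397\right) 52 = -1008644$)
$N{\left(K \right)} = 1$ ($N{\left(K \right)} = \frac{2 K}{2 K} = 2 K \frac{1}{2 K} = 1$)
$w - N{\left(y{\left(9,-22 \right)} \right)} = -1008644 - 1 = -1008645$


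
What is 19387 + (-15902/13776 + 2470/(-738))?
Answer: 400519955/20664 ≈ 19383.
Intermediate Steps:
19387 + (-15902/13776 + 2470/(-738)) = 19387 + (-15902*1/13776 + 2470*(-1/738)) = 19387 + (-7951/6888 - 1235/369) = 19387 - 93013/20664 = 400519955/20664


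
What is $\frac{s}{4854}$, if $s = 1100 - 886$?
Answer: $\frac{107}{2427} \approx 0.044087$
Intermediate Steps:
$s = 214$ ($s = 1100 - 886 = 214$)
$\frac{s}{4854} = \frac{214}{4854} = 214 \cdot \frac{1}{4854} = \frac{107}{2427}$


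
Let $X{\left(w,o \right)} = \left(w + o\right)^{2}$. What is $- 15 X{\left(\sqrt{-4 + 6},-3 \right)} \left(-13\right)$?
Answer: $2145 - 1170 \sqrt{2} \approx 490.37$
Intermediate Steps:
$X{\left(w,o \right)} = \left(o + w\right)^{2}$
$- 15 X{\left(\sqrt{-4 + 6},-3 \right)} \left(-13\right) = - 15 \left(-3 + \sqrt{-4 + 6}\right)^{2} \left(-13\right) = - 15 \left(-3 + \sqrt{2}\right)^{2} \left(-13\right) = 195 \left(-3 + \sqrt{2}\right)^{2}$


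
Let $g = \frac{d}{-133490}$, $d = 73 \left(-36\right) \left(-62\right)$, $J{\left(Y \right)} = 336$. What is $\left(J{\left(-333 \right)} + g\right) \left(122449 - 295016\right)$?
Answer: $- \frac{3855984075084}{66745} \approx -5.7772 \cdot 10^{7}$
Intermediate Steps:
$d = 162936$ ($d = \left(-2628\right) \left(-62\right) = 162936$)
$g = - \frac{81468}{66745}$ ($g = \frac{162936}{-133490} = 162936 \left(- \frac{1}{133490}\right) = - \frac{81468}{66745} \approx -1.2206$)
$\left(J{\left(-333 \right)} + g\right) \left(122449 - 295016\right) = \left(336 - \frac{81468}{66745}\right) \left(122449 - 295016\right) = \frac{22344852}{66745} \left(-172567\right) = - \frac{3855984075084}{66745}$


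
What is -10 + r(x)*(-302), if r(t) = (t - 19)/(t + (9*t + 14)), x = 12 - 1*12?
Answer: 2799/7 ≈ 399.86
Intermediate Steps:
x = 0 (x = 12 - 12 = 0)
r(t) = (-19 + t)/(14 + 10*t) (r(t) = (-19 + t)/(t + (14 + 9*t)) = (-19 + t)/(14 + 10*t))
-10 + r(x)*(-302) = -10 + ((-19 + 0)/(2*(7 + 5*0)))*(-302) = -10 + ((1/2)*(-19)/(7 + 0))*(-302) = -10 + ((1/2)*(-19)/7)*(-302) = -10 + ((1/2)*(1/7)*(-19))*(-302) = -10 - 19/14*(-302) = -10 + 2869/7 = 2799/7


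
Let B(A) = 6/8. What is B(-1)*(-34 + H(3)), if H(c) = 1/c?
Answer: -101/4 ≈ -25.250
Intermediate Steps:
B(A) = ¾ (B(A) = 6*(⅛) = ¾)
B(-1)*(-34 + H(3)) = 3*(-34 + 1/3)/4 = 3*(-34 + ⅓)/4 = (¾)*(-101/3) = -101/4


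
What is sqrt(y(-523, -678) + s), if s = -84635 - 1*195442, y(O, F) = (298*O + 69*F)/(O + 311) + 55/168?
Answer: I*sqrt(5532259949706)/4452 ≈ 528.32*I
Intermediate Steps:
y(O, F) = 55/168 + (69*F + 298*O)/(311 + O) (y(O, F) = (69*F + 298*O)/(311 + O) + 55*(1/168) = (69*F + 298*O)/(311 + O) + 55/168 = 55/168 + (69*F + 298*O)/(311 + O))
s = -280077 (s = -84635 - 195442 = -280077)
sqrt(y(-523, -678) + s) = sqrt((17105 + 11592*(-678) + 50119*(-523))/(168*(311 - 523)) - 280077) = sqrt((1/168)*(17105 - 7859376 - 26212237)/(-212) - 280077) = sqrt((1/168)*(-1/212)*(-34054508) - 280077) = sqrt(8513627/8904 - 280077) = sqrt(-2485291981/8904) = I*sqrt(5532259949706)/4452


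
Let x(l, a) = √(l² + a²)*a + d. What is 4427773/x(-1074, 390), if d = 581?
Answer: -2572536113/198577772039 + 10360988820*√36266/198577772039 ≈ 9.9232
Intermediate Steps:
x(l, a) = 581 + a*√(a² + l²) (x(l, a) = √(l² + a²)*a + 581 = √(a² + l²)*a + 581 = a*√(a² + l²) + 581 = 581 + a*√(a² + l²))
4427773/x(-1074, 390) = 4427773/(581 + 390*√(390² + (-1074)²)) = 4427773/(581 + 390*√(152100 + 1153476)) = 4427773/(581 + 390*√1305576) = 4427773/(581 + 390*(6*√36266)) = 4427773/(581 + 2340*√36266)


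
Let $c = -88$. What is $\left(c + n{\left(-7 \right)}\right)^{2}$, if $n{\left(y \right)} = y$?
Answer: $9025$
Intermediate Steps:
$\left(c + n{\left(-7 \right)}\right)^{2} = \left(-88 - 7\right)^{2} = \left(-95\right)^{2} = 9025$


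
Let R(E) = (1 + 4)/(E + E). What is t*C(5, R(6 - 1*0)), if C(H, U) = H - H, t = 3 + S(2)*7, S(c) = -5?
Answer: 0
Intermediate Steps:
R(E) = 5/(2*E) (R(E) = 5/((2*E)) = 5*(1/(2*E)) = 5/(2*E))
t = -32 (t = 3 - 5*7 = 3 - 35 = -32)
C(H, U) = 0
t*C(5, R(6 - 1*0)) = -32*0 = 0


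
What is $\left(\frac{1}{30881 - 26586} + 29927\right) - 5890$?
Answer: $\frac{103238916}{4295} \approx 24037.0$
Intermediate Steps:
$\left(\frac{1}{30881 - 26586} + 29927\right) - 5890 = \left(\frac{1}{4295} + 29927\right) - 5890 = \frac{128536466}{4295} - 5890 = \frac{103238916}{4295}$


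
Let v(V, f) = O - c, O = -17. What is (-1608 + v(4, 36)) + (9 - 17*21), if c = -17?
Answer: -1956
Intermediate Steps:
v(V, f) = 0 (v(V, f) = -17 - 1*(-17) = -17 + 17 = 0)
(-1608 + v(4, 36)) + (9 - 17*21) = (-1608 + 0) + (9 - 17*21) = -1608 + (9 - 357) = -1608 - 348 = -1956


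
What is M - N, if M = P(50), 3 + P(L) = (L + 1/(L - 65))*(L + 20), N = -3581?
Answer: 21220/3 ≈ 7073.3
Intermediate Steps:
P(L) = -3 + (20 + L)*(L + 1/(-65 + L)) (P(L) = -3 + (L + 1/(L - 65))*(L + 20) = -3 + (L + 1/(-65 + L))*(20 + L) = -3 + (20 + L)*(L + 1/(-65 + L)))
M = 10477/3 (M = (215 + 50**3 - 1302*50 - 45*50**2)/(-65 + 50) = (215 + 125000 - 65100 - 45*2500)/(-15) = -(215 + 125000 - 65100 - 112500)/15 = -1/15*(-52385) = 10477/3 ≈ 3492.3)
M - N = 10477/3 - 1*(-3581) = 10477/3 + 3581 = 21220/3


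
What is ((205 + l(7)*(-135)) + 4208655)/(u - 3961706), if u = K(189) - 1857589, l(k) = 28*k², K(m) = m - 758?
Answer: -502955/727483 ≈ -0.69136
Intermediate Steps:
K(m) = -758 + m
u = -1858158 (u = (-758 + 189) - 1857589 = -569 - 1857589 = -1858158)
((205 + l(7)*(-135)) + 4208655)/(u - 3961706) = ((205 + (28*7²)*(-135)) + 4208655)/(-1858158 - 3961706) = ((205 + (28*49)*(-135)) + 4208655)/(-5819864) = ((205 + 1372*(-135)) + 4208655)*(-1/5819864) = ((205 - 185220) + 4208655)*(-1/5819864) = (-185015 + 4208655)*(-1/5819864) = 4023640*(-1/5819864) = -502955/727483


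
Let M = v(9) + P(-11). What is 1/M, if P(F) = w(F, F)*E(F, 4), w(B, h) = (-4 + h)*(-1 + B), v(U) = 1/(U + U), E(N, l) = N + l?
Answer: -18/22679 ≈ -0.00079369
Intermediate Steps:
v(U) = 1/(2*U)
w(B, h) = (-1 + B)*(-4 + h)
P(F) = (4 + F)*(4 + F² - 5*F) (P(F) = (4 - F - 4*F + F*F)*(F + 4) = (4 - F - 4*F + F²)*(4 + F) = (4 + F² - 5*F)*(4 + F) = (4 + F)*(4 + F² - 5*F))
M = -22679/18 (M = (½)/9 + (4 - 11)*(4 + (-11)² - 5*(-11)) = (½)*(⅑) - 7*(4 + 121 + 55) = 1/18 - 7*180 = 1/18 - 1260 = -22679/18 ≈ -1259.9)
1/M = 1/(-22679/18) = -18/22679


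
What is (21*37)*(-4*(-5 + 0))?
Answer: 15540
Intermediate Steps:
(21*37)*(-4*(-5 + 0)) = 777*(-4*(-5)) = 777*20 = 15540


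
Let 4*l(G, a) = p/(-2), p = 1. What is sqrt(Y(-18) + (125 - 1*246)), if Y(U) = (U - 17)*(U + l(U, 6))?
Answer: 37*sqrt(6)/4 ≈ 22.658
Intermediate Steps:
l(G, a) = -1/8 (l(G, a) = (1/(-2))/4 = (1*(-1/2))/4 = (1/4)*(-1/2) = -1/8)
Y(U) = (-17 + U)*(-1/8 + U) (Y(U) = (U - 17)*(U - 1/8) = (-17 + U)*(-1/8 + U))
sqrt(Y(-18) + (125 - 1*246)) = sqrt((17/8 + (-18)**2 - 137/8*(-18)) + (125 - 1*246)) = sqrt((17/8 + 324 + 1233/4) + (125 - 246)) = sqrt(5075/8 - 121) = sqrt(4107/8) = 37*sqrt(6)/4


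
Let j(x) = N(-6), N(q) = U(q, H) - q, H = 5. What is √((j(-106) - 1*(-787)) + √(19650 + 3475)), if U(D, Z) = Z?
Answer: √(798 + 25*√37) ≈ 30.823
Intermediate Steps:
N(q) = 5 - q
j(x) = 11 (j(x) = 5 - 1*(-6) = 5 + 6 = 11)
√((j(-106) - 1*(-787)) + √(19650 + 3475)) = √((11 - 1*(-787)) + √(19650 + 3475)) = √((11 + 787) + √23125) = √(798 + 25*√37)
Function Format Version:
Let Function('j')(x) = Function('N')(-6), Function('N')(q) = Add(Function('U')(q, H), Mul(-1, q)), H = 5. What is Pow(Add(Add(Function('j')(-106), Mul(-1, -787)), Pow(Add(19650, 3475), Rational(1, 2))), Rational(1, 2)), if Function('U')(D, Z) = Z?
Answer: Pow(Add(798, Mul(25, Pow(37, Rational(1, 2)))), Rational(1, 2)) ≈ 30.823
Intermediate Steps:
Function('N')(q) = Add(5, Mul(-1, q))
Function('j')(x) = 11 (Function('j')(x) = Add(5, Mul(-1, -6)) = Add(5, 6) = 11)
Pow(Add(Add(Function('j')(-106), Mul(-1, -787)), Pow(Add(19650, 3475), Rational(1, 2))), Rational(1, 2)) = Pow(Add(Add(11, Mul(-1, -787)), Pow(Add(19650, 3475), Rational(1, 2))), Rational(1, 2)) = Pow(Add(Add(11, 787), Pow(23125, Rational(1, 2))), Rational(1, 2)) = Pow(Add(798, Mul(25, Pow(37, Rational(1, 2)))), Rational(1, 2))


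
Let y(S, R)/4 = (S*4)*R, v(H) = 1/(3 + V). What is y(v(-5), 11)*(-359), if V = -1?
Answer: -31592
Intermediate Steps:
v(H) = ½ (v(H) = 1/(3 - 1) = 1/2 = ½)
y(S, R) = 16*R*S (y(S, R) = 4*((S*4)*R) = 4*((4*S)*R) = 4*(4*R*S) = 16*R*S)
y(v(-5), 11)*(-359) = (16*11*(½))*(-359) = 88*(-359) = -31592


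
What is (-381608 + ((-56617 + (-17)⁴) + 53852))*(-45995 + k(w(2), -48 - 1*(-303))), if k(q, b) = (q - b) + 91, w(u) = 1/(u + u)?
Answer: 13886952255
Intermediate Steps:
w(u) = 1/(2*u)
k(q, b) = 91 + q - b
(-381608 + ((-56617 + (-17)⁴) + 53852))*(-45995 + k(w(2), -48 - 1*(-303))) = (-381608 + ((-56617 + (-17)⁴) + 53852))*(-45995 + (91 + (½)/2 - (-48 - 1*(-303)))) = (-381608 + ((-56617 + 83521) + 53852))*(-45995 + (91 + (½)*(½) - (-48 + 303))) = (-381608 + (26904 + 53852))*(-45995 + (91 + ¼ - 1*255)) = (-381608 + 80756)*(-45995 + (91 + ¼ - 255)) = -300852*(-45995 - 655/4) = -300852*(-184635/4) = 13886952255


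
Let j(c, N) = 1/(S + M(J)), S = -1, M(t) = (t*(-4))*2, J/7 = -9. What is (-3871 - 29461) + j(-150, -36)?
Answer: -16765995/503 ≈ -33332.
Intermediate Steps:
J = -63 (J = 7*(-9) = -63)
M(t) = -8*t (M(t) = -4*t*2 = -8*t)
j(c, N) = 1/503 (j(c, N) = 1/(-1 - 8*(-63)) = 1/(-1 + 504) = 1/503)
(-3871 - 29461) + j(-150, -36) = (-3871 - 29461) + 1/503 = -33332 + 1/503 = -16765995/503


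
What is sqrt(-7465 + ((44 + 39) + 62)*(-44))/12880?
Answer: I*sqrt(13845)/12880 ≈ 0.0091355*I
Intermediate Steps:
sqrt(-7465 + ((44 + 39) + 62)*(-44))/12880 = sqrt(-7465 + (83 + 62)*(-44))*(1/12880) = sqrt(-7465 + 145*(-44))*(1/12880) = sqrt(-7465 - 6380)*(1/12880) = sqrt(-13845)*(1/12880) = (I*sqrt(13845))*(1/12880) = I*sqrt(13845)/12880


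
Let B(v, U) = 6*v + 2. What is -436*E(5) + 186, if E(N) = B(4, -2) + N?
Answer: -13330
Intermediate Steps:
B(v, U) = 2 + 6*v
E(N) = 26 + N (E(N) = (2 + 6*4) + N = (2 + 24) + N = 26 + N)
-436*E(5) + 186 = -436*(26 + 5) + 186 = -436*31 + 186 = -13516 + 186 = -13330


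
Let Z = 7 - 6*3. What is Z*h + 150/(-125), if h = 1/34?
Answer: -259/170 ≈ -1.5235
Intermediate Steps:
Z = -11 (Z = 7 - 18 = -11)
h = 1/34 ≈ 0.029412
Z*h + 150/(-125) = -11*1/34 + 150/(-125) = -11/34 + 150*(-1/125) = -11/34 - 6/5 = -259/170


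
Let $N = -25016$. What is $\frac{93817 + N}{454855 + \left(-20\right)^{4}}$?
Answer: $\frac{68801}{614855} \approx 0.1119$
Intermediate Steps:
$\frac{93817 + N}{454855 + \left(-20\right)^{4}} = \frac{93817 - 25016}{454855 + \left(-20\right)^{4}} = \frac{68801}{454855 + 160000} = \frac{68801}{614855}$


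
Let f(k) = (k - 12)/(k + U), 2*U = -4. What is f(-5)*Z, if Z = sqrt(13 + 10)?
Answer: 17*sqrt(23)/7 ≈ 11.647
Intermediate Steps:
U = -2 (U = (1/2)*(-4) = -2)
f(k) = (-12 + k)/(-2 + k) (f(k) = (k - 12)/(k - 2) = (-12 + k)/(-2 + k))
Z = sqrt(23) ≈ 4.7958
f(-5)*Z = ((-12 - 5)/(-2 - 5))*sqrt(23) = (-17/(-7))*sqrt(23) = (-1/7*(-17))*sqrt(23) = 17*sqrt(23)/7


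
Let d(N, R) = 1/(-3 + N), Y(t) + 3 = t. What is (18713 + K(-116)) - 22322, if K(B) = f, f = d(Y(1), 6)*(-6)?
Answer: -18039/5 ≈ -3607.8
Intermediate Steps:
Y(t) = -3 + t
f = 6/5 (f = -6/(-3 + (-3 + 1)) = -6/(-3 - 2) = -6/(-5) = -⅕*(-6) = 6/5 ≈ 1.2000)
K(B) = 6/5
(18713 + K(-116)) - 22322 = (18713 + 6/5) - 22322 = 93571/5 - 22322 = -18039/5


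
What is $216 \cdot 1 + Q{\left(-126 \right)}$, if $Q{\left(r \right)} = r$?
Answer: $90$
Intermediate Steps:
$216 \cdot 1 + Q{\left(-126 \right)} = 216 \cdot 1 - 126 = 216 - 126 = 90$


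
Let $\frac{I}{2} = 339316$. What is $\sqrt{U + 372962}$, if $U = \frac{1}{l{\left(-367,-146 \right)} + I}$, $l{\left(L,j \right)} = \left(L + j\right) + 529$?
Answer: $\frac{\sqrt{42943134462692574}}{339324} \approx 610.71$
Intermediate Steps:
$l{\left(L,j \right)} = 529 + L + j$
$I = 678632$ ($I = 2 \cdot 339316 = 678632$)
$U = \frac{1}{678648}$ ($U = \frac{1}{\left(529 - 367 - 146\right) + 678632} = \frac{1}{16 + 678632} = \frac{1}{678648} \approx 1.4735 \cdot 10^{-6}$)
$\sqrt{U + 372962} = \sqrt{\frac{1}{678648} + 372962} = \sqrt{\frac{253109915377}{678648}} = \frac{\sqrt{42943134462692574}}{339324}$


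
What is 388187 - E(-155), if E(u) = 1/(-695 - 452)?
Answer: 445250490/1147 ≈ 3.8819e+5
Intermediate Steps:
E(u) = -1/1147 (E(u) = 1/(-1147) = -1/1147)
388187 - E(-155) = 388187 - 1*(-1/1147) = 388187 + 1/1147 = 445250490/1147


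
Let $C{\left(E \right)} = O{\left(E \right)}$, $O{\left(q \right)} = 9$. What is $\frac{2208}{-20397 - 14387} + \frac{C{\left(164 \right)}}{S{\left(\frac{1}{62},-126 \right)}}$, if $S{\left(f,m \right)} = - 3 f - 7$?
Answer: $- \frac{636699}{475019} \approx -1.3404$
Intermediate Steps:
$S{\left(f,m \right)} = -7 - 3 f$
$C{\left(E \right)} = 9$
$\frac{2208}{-20397 - 14387} + \frac{C{\left(164 \right)}}{S{\left(\frac{1}{62},-126 \right)}} = \frac{2208}{-20397 - 14387} + \frac{9}{-7 - \frac{3}{62}} = \frac{2208}{-34784} + \frac{9}{-7 - \frac{3}{62}} = 2208 \left(- \frac{1}{34784}\right) + \frac{9}{- \frac{437}{62}} = - \frac{69}{1087} + 9 \left(- \frac{62}{437}\right) = - \frac{69}{1087} - \frac{558}{437} = - \frac{636699}{475019}$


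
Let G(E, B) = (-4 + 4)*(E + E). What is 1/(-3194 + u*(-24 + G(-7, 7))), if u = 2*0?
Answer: -1/3194 ≈ -0.00031309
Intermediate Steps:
G(E, B) = 0 (G(E, B) = 0*(2*E) = 0)
u = 0
1/(-3194 + u*(-24 + G(-7, 7))) = 1/(-3194 + 0*(-24 + 0)) = 1/(-3194 + 0*(-24)) = 1/(-3194 + 0) = 1/(-3194) = -1/3194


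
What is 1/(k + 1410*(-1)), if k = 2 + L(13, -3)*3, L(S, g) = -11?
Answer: -1/1441 ≈ -0.00069396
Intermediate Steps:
k = -31 (k = 2 - 11*3 = 2 - 33 = -31)
1/(k + 1410*(-1)) = 1/(-31 + 1410*(-1)) = 1/(-31 - 1410) = 1/(-1441) = -1/1441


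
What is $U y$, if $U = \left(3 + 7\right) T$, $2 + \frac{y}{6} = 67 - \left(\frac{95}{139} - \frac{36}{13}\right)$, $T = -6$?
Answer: $- \frac{43640640}{1807} \approx -24151.0$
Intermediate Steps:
$y = \frac{727344}{1807}$ ($y = -12 + 6 \left(67 - \left(\frac{95}{139} - \frac{36}{13}\right)\right) = -12 + 6 \left(67 - - \frac{3769}{1807}\right) = -12 + 6 \left(67 + \frac{3769}{1807}\right) = -12 + 6 \cdot \frac{124838}{1807} = -12 + \frac{749028}{1807} = \frac{727344}{1807} \approx 402.51$)
$U = -60$ ($U = \left(3 + 7\right) \left(-6\right) = 10 \left(-6\right) = -60$)
$U y = \left(-60\right) \frac{727344}{1807} = - \frac{43640640}{1807}$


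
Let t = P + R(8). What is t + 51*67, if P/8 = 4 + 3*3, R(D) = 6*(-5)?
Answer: 3491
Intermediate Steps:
R(D) = -30
P = 104 (P = 8*(4 + 3*3) = 8*(4 + 9) = 8*13 = 104)
t = 74 (t = 104 - 30 = 74)
t + 51*67 = 74 + 51*67 = 74 + 3417 = 3491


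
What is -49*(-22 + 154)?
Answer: -6468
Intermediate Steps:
-49*(-22 + 154) = -49*132 = -6468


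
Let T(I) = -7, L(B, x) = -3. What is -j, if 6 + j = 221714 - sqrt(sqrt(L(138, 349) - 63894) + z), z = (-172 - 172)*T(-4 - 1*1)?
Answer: -221708 + sqrt(2408 + 19*I*sqrt(177)) ≈ -2.2166e+5 + 2.5721*I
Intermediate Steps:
z = 2408 (z = (-172 - 172)*(-7) = -344*(-7) = 2408)
j = 221708 - sqrt(2408 + 19*I*sqrt(177)) (j = -6 + (221714 - sqrt(sqrt(-3 - 63894) + 2408)) = -6 + (221714 - sqrt(sqrt(-63897) + 2408)) = -6 + (221714 - sqrt(19*I*sqrt(177) + 2408)) = -6 + (221714 - sqrt(2408 + 19*I*sqrt(177))) = 221708 - sqrt(2408 + 19*I*sqrt(177)) ≈ 2.2166e+5 - 2.5721*I)
-j = -(221708 - sqrt(2408 + 19*I*sqrt(177))) = -221708 + sqrt(2408 + 19*I*sqrt(177))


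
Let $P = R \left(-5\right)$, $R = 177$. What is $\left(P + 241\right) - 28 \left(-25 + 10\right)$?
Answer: $-224$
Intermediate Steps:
$P = -885$ ($P = 177 \left(-5\right) = -885$)
$\left(P + 241\right) - 28 \left(-25 + 10\right) = \left(-885 + 241\right) - 28 \left(-25 + 10\right) = -644 - 28 \left(-15\right) = -644 - -420 = -644 + 420 = -224$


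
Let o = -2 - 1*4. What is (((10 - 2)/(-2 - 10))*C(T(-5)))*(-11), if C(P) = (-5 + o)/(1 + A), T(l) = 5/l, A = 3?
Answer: -121/6 ≈ -20.167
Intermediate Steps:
o = -6 (o = -2 - 4 = -6)
C(P) = -11/4 (C(P) = (-5 - 6)/(1 + 3) = -11/4)
(((10 - 2)/(-2 - 10))*C(T(-5)))*(-11) = (((10 - 2)/(-2 - 10))*(-11/4))*(-11) = ((8/(-12))*(-11/4))*(-11) = ((8*(-1/12))*(-11/4))*(-11) = -⅔*(-11/4)*(-11) = (11/6)*(-11) = -121/6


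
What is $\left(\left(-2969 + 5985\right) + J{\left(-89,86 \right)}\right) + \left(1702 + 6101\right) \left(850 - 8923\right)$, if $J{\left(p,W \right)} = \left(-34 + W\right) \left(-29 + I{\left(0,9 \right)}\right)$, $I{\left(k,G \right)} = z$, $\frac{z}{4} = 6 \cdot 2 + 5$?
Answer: $-62988575$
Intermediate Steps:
$z = 68$ ($z = 4 \left(6 \cdot 2 + 5\right) = 4 \left(12 + 5\right) = 4 \cdot 17 = 68$)
$I{\left(k,G \right)} = 68$
$J{\left(p,W \right)} = -1326 + 39 W$ ($J{\left(p,W \right)} = \left(-34 + W\right) \left(-29 + 68\right) = \left(-34 + W\right) 39 = -1326 + 39 W$)
$\left(\left(-2969 + 5985\right) + J{\left(-89,86 \right)}\right) + \left(1702 + 6101\right) \left(850 - 8923\right) = \left(\left(-2969 + 5985\right) + \left(-1326 + 39 \cdot 86\right)\right) + \left(1702 + 6101\right) \left(850 - 8923\right) = \left(3016 + \left(-1326 + 3354\right)\right) + 7803 \left(-8073\right) = \left(3016 + 2028\right) - 62993619 = 5044 - 62993619 = -62988575$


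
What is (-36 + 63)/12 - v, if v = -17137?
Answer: 68557/4 ≈ 17139.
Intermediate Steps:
(-36 + 63)/12 - v = (-36 + 63)/12 - 1*(-17137) = 27*(1/12) + 17137 = 9/4 + 17137 = 68557/4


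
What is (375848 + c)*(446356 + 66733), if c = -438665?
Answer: -32230711713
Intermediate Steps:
(375848 + c)*(446356 + 66733) = (375848 - 438665)*(446356 + 66733) = -62817*513089 = -32230711713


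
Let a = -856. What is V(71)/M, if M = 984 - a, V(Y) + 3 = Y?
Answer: 17/460 ≈ 0.036957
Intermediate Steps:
V(Y) = -3 + Y
M = 1840 (M = 984 - 1*(-856) = 984 + 856 = 1840)
V(71)/M = (-3 + 71)/1840 = 68*(1/1840) = 17/460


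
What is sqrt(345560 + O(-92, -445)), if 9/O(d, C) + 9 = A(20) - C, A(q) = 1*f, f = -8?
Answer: 7*sqrt(322964627)/214 ≈ 587.84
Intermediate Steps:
A(q) = -8 (A(q) = 1*(-8) = -8)
O(d, C) = 9/(-17 - C) (O(d, C) = 9/(-9 + (-8 - C)) = 9/(-17 - C))
sqrt(345560 + O(-92, -445)) = sqrt(345560 - 9/(17 - 445)) = sqrt(345560 - 9/(-428)) = sqrt(345560 - 9*(-1/428)) = sqrt(345560 + 9/428) = sqrt(147899689/428) = 7*sqrt(322964627)/214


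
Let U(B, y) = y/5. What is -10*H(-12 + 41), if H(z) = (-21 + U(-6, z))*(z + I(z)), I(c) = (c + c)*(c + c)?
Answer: 515736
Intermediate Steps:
I(c) = 4*c² (I(c) = (2*c)*(2*c) = 4*c²)
U(B, y) = y/5 (U(B, y) = y*(⅕) = y/5)
H(z) = (-21 + z/5)*(z + 4*z²)
-10*H(-12 + 41) = -2*(-12 + 41)*(-105 - 419*(-12 + 41) + 4*(-12 + 41)²) = -2*29*(-105 - 419*29 + 4*29²) = -2*29*(-105 - 12151 + 4*841) = -2*29*(-105 - 12151 + 3364) = -2*29*(-8892) = -10*(-257868/5) = 515736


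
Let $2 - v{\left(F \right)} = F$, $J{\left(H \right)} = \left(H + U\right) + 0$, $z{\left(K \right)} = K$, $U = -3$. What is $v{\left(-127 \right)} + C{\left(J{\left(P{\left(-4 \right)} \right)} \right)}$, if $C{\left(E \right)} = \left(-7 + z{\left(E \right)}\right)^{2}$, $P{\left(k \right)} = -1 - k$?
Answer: $178$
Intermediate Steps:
$J{\left(H \right)} = -3 + H$ ($J{\left(H \right)} = \left(H - 3\right) + 0 = \left(-3 + H\right) + 0 = -3 + H$)
$v{\left(F \right)} = 2 - F$
$C{\left(E \right)} = \left(-7 + E\right)^{2}$
$v{\left(-127 \right)} + C{\left(J{\left(P{\left(-4 \right)} \right)} \right)} = \left(2 - -127\right) + \left(-7 - 0\right)^{2} = \left(2 + 127\right) + \left(-7 + \left(-3 + \left(-1 + 4\right)\right)\right)^{2} = 129 + \left(-7 + \left(-3 + 3\right)\right)^{2} = 129 + \left(-7 + 0\right)^{2} = 129 + \left(-7\right)^{2} = 129 + 49 = 178$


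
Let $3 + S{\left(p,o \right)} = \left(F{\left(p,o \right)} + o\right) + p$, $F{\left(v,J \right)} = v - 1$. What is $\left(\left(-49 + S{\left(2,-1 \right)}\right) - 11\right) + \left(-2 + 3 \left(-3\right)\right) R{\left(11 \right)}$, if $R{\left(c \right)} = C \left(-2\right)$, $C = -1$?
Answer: $-83$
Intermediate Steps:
$F{\left(v,J \right)} = -1 + v$
$S{\left(p,o \right)} = -4 + o + 2 p$ ($S{\left(p,o \right)} = -3 + \left(\left(\left(-1 + p\right) + o\right) + p\right) = -3 + \left(\left(-1 + o + p\right) + p\right) = -3 + \left(-1 + o + 2 p\right) = -4 + o + 2 p$)
$R{\left(c \right)} = 2$ ($R{\left(c \right)} = \left(-1\right) \left(-2\right) = 2$)
$\left(\left(-49 + S{\left(2,-1 \right)}\right) - 11\right) + \left(-2 + 3 \left(-3\right)\right) R{\left(11 \right)} = \left(\left(-49 - 1\right) - 11\right) + \left(-2 + 3 \left(-3\right)\right) 2 = \left(\left(-49 - 1\right) - 11\right) + \left(-2 - 9\right) 2 = \left(\left(-49 - 1\right) - 11\right) - 22 = \left(-50 - 11\right) - 22 = -61 - 22 = -83$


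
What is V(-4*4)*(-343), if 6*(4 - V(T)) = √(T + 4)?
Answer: -1372 + 343*I*√3/3 ≈ -1372.0 + 198.03*I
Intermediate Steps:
V(T) = 4 - √(4 + T)/6 (V(T) = 4 - √(T + 4)/6 = 4 - √(4 + T)/6)
V(-4*4)*(-343) = (4 - √(4 - 4*4)/6)*(-343) = (4 - √(4 - 16)/6)*(-343) = (4 - I*√3/3)*(-343) = -1372 + 343*I*√3/3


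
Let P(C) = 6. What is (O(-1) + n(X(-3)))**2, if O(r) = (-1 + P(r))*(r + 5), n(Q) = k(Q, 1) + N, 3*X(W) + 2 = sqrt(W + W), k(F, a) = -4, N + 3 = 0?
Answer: 169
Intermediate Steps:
N = -3 (N = -3 + 0 = -3)
X(W) = -2/3 + sqrt(2)*sqrt(W)/3 (X(W) = -2/3 + sqrt(W + W)/3 = -2/3 + sqrt(2*W)/3 = -2/3 + (sqrt(2)*sqrt(W))/3 = -2/3 + sqrt(2)*sqrt(W)/3)
n(Q) = -7 (n(Q) = -4 - 3 = -7)
O(r) = 25 + 5*r (O(r) = (-1 + 6)*(r + 5) = 5*(5 + r) = 25 + 5*r)
(O(-1) + n(X(-3)))**2 = ((25 + 5*(-1)) - 7)**2 = ((25 - 5) - 7)**2 = (20 - 7)**2 = 13**2 = 169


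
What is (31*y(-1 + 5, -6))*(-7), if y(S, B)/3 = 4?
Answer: -2604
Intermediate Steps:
y(S, B) = 12 (y(S, B) = 3*4 = 12)
(31*y(-1 + 5, -6))*(-7) = (31*12)*(-7) = 372*(-7) = -2604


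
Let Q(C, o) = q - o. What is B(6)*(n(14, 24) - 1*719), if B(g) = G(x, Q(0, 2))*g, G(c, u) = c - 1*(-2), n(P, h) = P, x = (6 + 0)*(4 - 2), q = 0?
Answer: -59220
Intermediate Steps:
x = 12 (x = 6*2 = 12)
Q(C, o) = -o (Q(C, o) = 0 - o = -o)
G(c, u) = 2 + c (G(c, u) = c + 2 = 2 + c)
B(g) = 14*g (B(g) = (2 + 12)*g = 14*g)
B(6)*(n(14, 24) - 1*719) = (14*6)*(14 - 1*719) = 84*(14 - 719) = 84*(-705) = -59220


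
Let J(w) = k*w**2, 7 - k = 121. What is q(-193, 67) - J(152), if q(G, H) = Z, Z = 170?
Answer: 2634026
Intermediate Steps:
k = -114 (k = 7 - 1*121 = 7 - 121 = -114)
q(G, H) = 170
J(w) = -114*w**2
q(-193, 67) - J(152) = 170 - (-114)*152**2 = 170 - (-114)*23104 = 170 - 1*(-2633856) = 170 + 2633856 = 2634026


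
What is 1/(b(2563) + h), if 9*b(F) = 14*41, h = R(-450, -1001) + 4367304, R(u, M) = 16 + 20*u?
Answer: 9/39225454 ≈ 2.2944e-7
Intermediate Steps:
h = 4358320 (h = (16 + 20*(-450)) + 4367304 = (16 - 9000) + 4367304 = -8984 + 4367304 = 4358320)
b(F) = 574/9 (b(F) = (14*41)/9 = (⅑)*574 = 574/9)
1/(b(2563) + h) = 1/(574/9 + 4358320) = 1/(39225454/9) = 9/39225454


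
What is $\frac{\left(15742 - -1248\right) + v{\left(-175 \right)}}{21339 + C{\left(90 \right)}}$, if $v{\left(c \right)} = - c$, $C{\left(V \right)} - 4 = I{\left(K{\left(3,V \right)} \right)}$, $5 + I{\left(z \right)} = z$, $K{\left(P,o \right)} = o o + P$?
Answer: $\frac{17165}{29441} \approx 0.58303$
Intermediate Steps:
$K{\left(P,o \right)} = P + o^{2}$ ($K{\left(P,o \right)} = o^{2} + P = P + o^{2}$)
$I{\left(z \right)} = -5 + z$
$C{\left(V \right)} = 2 + V^{2}$ ($C{\left(V \right)} = 4 + \left(-5 + \left(3 + V^{2}\right)\right) = 4 + \left(-2 + V^{2}\right) = 2 + V^{2}$)
$\frac{\left(15742 - -1248\right) + v{\left(-175 \right)}}{21339 + C{\left(90 \right)}} = \frac{\left(15742 - -1248\right) - -175}{21339 + \left(2 + 90^{2}\right)} = \frac{\left(15742 + 1248\right) + 175}{21339 + \left(2 + 8100\right)} = \frac{16990 + 175}{21339 + 8102} = \frac{17165}{29441}$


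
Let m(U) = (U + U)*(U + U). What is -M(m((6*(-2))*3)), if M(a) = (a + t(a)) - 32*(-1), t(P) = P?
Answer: -10400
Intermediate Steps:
m(U) = 4*U**2 (m(U) = (2*U)*(2*U) = 4*U**2)
M(a) = 32 + 2*a (M(a) = (a + a) - 32*(-1) = 2*a + 32 = 32 + 2*a)
-M(m((6*(-2))*3)) = -(32 + 2*(4*((6*(-2))*3)**2)) = -(32 + 2*(4*(-12*3)**2)) = -(32 + 2*(4*(-36)**2)) = -(32 + 2*(4*1296)) = -(32 + 2*5184) = -(32 + 10368) = -1*10400 = -10400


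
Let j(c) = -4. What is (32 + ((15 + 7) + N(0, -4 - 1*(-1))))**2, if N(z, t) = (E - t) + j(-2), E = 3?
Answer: 3136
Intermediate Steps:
N(z, t) = -1 - t (N(z, t) = (3 - t) - 4 = -1 - t)
(32 + ((15 + 7) + N(0, -4 - 1*(-1))))**2 = (32 + ((15 + 7) + (-1 - (-4 - 1*(-1)))))**2 = (32 + (22 + (-1 - (-4 + 1))))**2 = (32 + (22 + (-1 - 1*(-3))))**2 = (32 + (22 + (-1 + 3)))**2 = (32 + (22 + 2))**2 = (32 + 24)**2 = 56**2 = 3136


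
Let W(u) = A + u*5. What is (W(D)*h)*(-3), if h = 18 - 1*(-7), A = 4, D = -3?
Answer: 825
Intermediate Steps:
W(u) = 4 + 5*u (W(u) = 4 + u*5 = 4 + 5*u)
h = 25 (h = 18 + 7 = 25)
(W(D)*h)*(-3) = ((4 + 5*(-3))*25)*(-3) = ((4 - 15)*25)*(-3) = -11*25*(-3) = -275*(-3) = 825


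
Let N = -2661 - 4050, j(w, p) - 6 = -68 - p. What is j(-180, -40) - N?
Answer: 6689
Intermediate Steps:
j(w, p) = -62 - p (j(w, p) = 6 + (-68 - p) = -62 - p)
N = -6711
j(-180, -40) - N = (-62 - 1*(-40)) - 1*(-6711) = (-62 + 40) + 6711 = -22 + 6711 = 6689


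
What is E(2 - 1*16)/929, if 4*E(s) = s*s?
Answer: 49/929 ≈ 0.052745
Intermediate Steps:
E(s) = s**2/4 (E(s) = (s*s)/4 = s**2/4)
E(2 - 1*16)/929 = ((2 - 1*16)**2/4)/929 = ((2 - 16)**2/4)*(1/929) = ((1/4)*(-14)**2)*(1/929) = ((1/4)*196)*(1/929) = 49*(1/929) = 49/929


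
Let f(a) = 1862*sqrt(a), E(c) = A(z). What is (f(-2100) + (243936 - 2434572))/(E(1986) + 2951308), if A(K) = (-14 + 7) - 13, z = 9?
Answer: -547659/737822 + 4655*I*sqrt(21)/737822 ≈ -0.74226 + 0.028912*I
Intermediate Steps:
A(K) = -20 (A(K) = -7 - 13 = -20)
E(c) = -20
(f(-2100) + (243936 - 2434572))/(E(1986) + 2951308) = (1862*sqrt(-2100) + (243936 - 2434572))/(-20 + 2951308) = (1862*(10*I*sqrt(21)) - 2190636)/2951288 = (18620*I*sqrt(21) - 2190636)*(1/2951288) = (-2190636 + 18620*I*sqrt(21))*(1/2951288) = -547659/737822 + 4655*I*sqrt(21)/737822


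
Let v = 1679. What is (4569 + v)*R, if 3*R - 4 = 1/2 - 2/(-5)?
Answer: 153076/15 ≈ 10205.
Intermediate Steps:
R = 49/30 (R = 4/3 + (1/2 - 2/(-5))/3 = 4/3 + (1*(½) - 2*(-⅕))/3 = 4/3 + (½ + ⅖)/3 = 4/3 + (⅓)*(9/10) = 4/3 + 3/10 = 49/30 ≈ 1.6333)
(4569 + v)*R = (4569 + 1679)*(49/30) = 6248*(49/30) = 153076/15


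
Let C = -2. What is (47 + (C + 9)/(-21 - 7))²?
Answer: 34969/16 ≈ 2185.6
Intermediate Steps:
(47 + (C + 9)/(-21 - 7))² = (47 + (-2 + 9)/(-21 - 7))² = (47 + 7/(-28))² = (47 + 7*(-1/28))² = (47 - ¼)² = (187/4)² = 34969/16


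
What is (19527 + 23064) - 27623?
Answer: 14968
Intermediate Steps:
(19527 + 23064) - 27623 = 42591 - 27623 = 14968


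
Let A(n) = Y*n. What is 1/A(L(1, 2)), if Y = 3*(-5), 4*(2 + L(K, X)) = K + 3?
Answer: 1/15 ≈ 0.066667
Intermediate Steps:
L(K, X) = -5/4 + K/4 (L(K, X) = -2 + (K + 3)/4 = -2 + (3 + K)/4 = -2 + (3/4 + K/4) = -5/4 + K/4)
Y = -15
A(n) = -15*n
1/A(L(1, 2)) = 1/(-15*(-5/4 + (1/4)*1)) = 1/(-15*(-5/4 + 1/4)) = 1/(-15*(-1)) = 1/15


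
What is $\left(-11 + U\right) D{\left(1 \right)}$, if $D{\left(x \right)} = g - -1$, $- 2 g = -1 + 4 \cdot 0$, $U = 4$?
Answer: $- \frac{21}{2} \approx -10.5$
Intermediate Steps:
$g = \frac{1}{2}$ ($g = - \frac{-1 + 4 \cdot 0}{2} = - \frac{-1 + 0}{2} = \left(- \frac{1}{2}\right) \left(-1\right) = \frac{1}{2} \approx 0.5$)
$D{\left(x \right)} = \frac{3}{2}$ ($D{\left(x \right)} = \frac{1}{2} - -1 = \frac{1}{2} + 1 = \frac{3}{2}$)
$\left(-11 + U\right) D{\left(1 \right)} = \left(-11 + 4\right) \frac{3}{2} = \left(-7\right) \frac{3}{2} = - \frac{21}{2}$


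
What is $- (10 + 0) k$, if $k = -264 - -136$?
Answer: $1280$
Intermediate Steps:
$k = -128$ ($k = -264 + 136 = -128$)
$- (10 + 0) k = - (10 + 0) \left(-128\right) = \left(-1\right) 10 \left(-128\right) = \left(-10\right) \left(-128\right) = 1280$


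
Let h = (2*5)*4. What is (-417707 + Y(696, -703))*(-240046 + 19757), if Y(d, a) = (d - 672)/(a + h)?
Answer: 20335594630695/221 ≈ 9.2016e+10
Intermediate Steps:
h = 40 (h = 10*4 = 40)
Y(d, a) = (-672 + d)/(40 + a) (Y(d, a) = (d - 672)/(a + 40) = (-672 + d)/(40 + a))
(-417707 + Y(696, -703))*(-240046 + 19757) = (-417707 + (-672 + 696)/(40 - 703))*(-240046 + 19757) = (-417707 + 24/(-663))*(-220289) = (-417707 - 1/663*24)*(-220289) = (-417707 - 8/221)*(-220289) = -92313255/221*(-220289) = 20335594630695/221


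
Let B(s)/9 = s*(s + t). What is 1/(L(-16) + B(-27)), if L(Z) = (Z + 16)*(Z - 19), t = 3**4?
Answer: -1/13122 ≈ -7.6208e-5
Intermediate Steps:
t = 81
B(s) = 9*s*(81 + s) (B(s) = 9*(s*(s + 81)) = 9*(s*(81 + s)) = 9*s*(81 + s))
L(Z) = (-19 + Z)*(16 + Z) (L(Z) = (16 + Z)*(-19 + Z) = (-19 + Z)*(16 + Z))
1/(L(-16) + B(-27)) = 1/((-304 + (-16)**2 - 3*(-16)) + 9*(-27)*(81 - 27)) = 1/((-304 + 256 + 48) + 9*(-27)*54) = 1/(0 - 13122) = 1/(-13122) = -1/13122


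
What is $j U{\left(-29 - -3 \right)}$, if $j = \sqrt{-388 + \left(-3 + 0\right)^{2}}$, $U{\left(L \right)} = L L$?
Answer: $676 i \sqrt{379} \approx 13160.0 i$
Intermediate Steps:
$U{\left(L \right)} = L^{2}$
$j = i \sqrt{379}$ ($j = \sqrt{-388 + \left(-3\right)^{2}} = \sqrt{-388 + 9} = \sqrt{-379} = i \sqrt{379} \approx 19.468 i$)
$j U{\left(-29 - -3 \right)} = i \sqrt{379} \left(-29 - -3\right)^{2} = i \sqrt{379} \left(-29 + 3\right)^{2} = i \sqrt{379} \left(-26\right)^{2} = i \sqrt{379} \cdot 676 = 676 i \sqrt{379}$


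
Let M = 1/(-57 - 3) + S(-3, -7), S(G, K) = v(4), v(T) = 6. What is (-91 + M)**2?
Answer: 26020201/3600 ≈ 7227.8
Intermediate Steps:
S(G, K) = 6
M = 359/60 (M = 1/(-57 - 3) + 6 = 1/(-60) + 6 = -1/60 + 6 = 359/60 ≈ 5.9833)
(-91 + M)**2 = (-91 + 359/60)**2 = (-5101/60)**2 = 26020201/3600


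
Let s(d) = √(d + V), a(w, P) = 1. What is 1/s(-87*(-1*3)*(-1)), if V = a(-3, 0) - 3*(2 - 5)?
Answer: -I*√251/251 ≈ -0.063119*I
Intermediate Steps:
V = 10 (V = 1 - 3*(2 - 5) = 1 - 3*(-3) = 1 + 9 = 10)
s(d) = √(10 + d) (s(d) = √(d + 10) = √(10 + d))
1/s(-87*(-1*3)*(-1)) = 1/(√(10 - 87*(-1*3)*(-1))) = 1/(√(10 - (-261)*(-1))) = 1/(√(10 - 87*3)) = 1/(√(10 - 261)) = 1/(√(-251)) = 1/(I*√251) = -I*√251/251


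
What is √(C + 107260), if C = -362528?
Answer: 2*I*√63817 ≈ 505.24*I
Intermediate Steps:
√(C + 107260) = √(-362528 + 107260) = √(-255268) = 2*I*√63817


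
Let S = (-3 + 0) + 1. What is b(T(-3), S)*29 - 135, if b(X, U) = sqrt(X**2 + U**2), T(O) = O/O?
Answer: -135 + 29*sqrt(5) ≈ -70.154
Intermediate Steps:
S = -2 (S = -3 + 1 = -2)
T(O) = 1
b(X, U) = sqrt(U**2 + X**2)
b(T(-3), S)*29 - 135 = sqrt((-2)**2 + 1**2)*29 - 135 = sqrt(4 + 1)*29 - 135 = sqrt(5)*29 - 135 = 29*sqrt(5) - 135 = -135 + 29*sqrt(5)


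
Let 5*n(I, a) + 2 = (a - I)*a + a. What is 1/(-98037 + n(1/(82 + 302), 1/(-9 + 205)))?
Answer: -18439680/1807778265169 ≈ -1.0200e-5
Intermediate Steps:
n(I, a) = -⅖ + a/5 + a*(a - I)/5 (n(I, a) = -⅖ + ((a - I)*a + a)/5 = -⅖ + (a*(a - I) + a)/5 = -⅖ + (a + a*(a - I))/5 = -⅖ + (a/5 + a*(a - I)/5) = -⅖ + a/5 + a*(a - I)/5)
1/(-98037 + n(1/(82 + 302), 1/(-9 + 205))) = 1/(-98037 + (-⅖ + 1/(5*(-9 + 205)) + (1/(-9 + 205))²/5 - 1/(5*(82 + 302)*(-9 + 205)))) = 1/(-98037 + (-⅖ + (⅕)/196 + (1/196)²/5 - ⅕/(384*196))) = 1/(-98037 + (-⅖ + (⅕)*(1/196) + (1/196)²/5 - ⅕*1/384*1/196)) = 1/(-98037 + (-⅖ + 1/980 + (⅕)*(1/38416) - 1/376320)) = 1/(-98037 + (-⅖ + 1/980 + 1/192080 - 1/376320)) = 1/(-98037 - 7357009/18439680) = 1/(-1807778265169/18439680) = -18439680/1807778265169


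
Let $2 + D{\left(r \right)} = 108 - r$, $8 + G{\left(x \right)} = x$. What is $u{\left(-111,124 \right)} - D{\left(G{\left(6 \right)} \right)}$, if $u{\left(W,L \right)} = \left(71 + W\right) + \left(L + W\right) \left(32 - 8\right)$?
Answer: $164$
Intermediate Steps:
$G{\left(x \right)} = -8 + x$
$D{\left(r \right)} = 106 - r$ ($D{\left(r \right)} = -2 - \left(-108 + r\right) = 106 - r$)
$u{\left(W,L \right)} = 71 + 24 L + 25 W$ ($u{\left(W,L \right)} = \left(71 + W\right) + \left(L + W\right) 24 = \left(71 + W\right) + \left(24 L + 24 W\right) = 71 + 24 L + 25 W$)
$u{\left(-111,124 \right)} - D{\left(G{\left(6 \right)} \right)} = \left(71 + 24 \cdot 124 + 25 \left(-111\right)\right) - \left(106 - \left(-8 + 6\right)\right) = \left(71 + 2976 - 2775\right) - \left(106 - -2\right) = 272 - \left(106 + 2\right) = 272 - 108 = 164$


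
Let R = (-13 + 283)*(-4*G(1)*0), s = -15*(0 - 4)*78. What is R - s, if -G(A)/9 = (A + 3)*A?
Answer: -4680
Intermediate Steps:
G(A) = -9*A*(3 + A) (G(A) = -9*(A + 3)*A = -9*(3 + A)*A = -9*A*(3 + A))
s = 4680 (s = -15*(-4)*78 = 60*78 = 4680)
R = 0 (R = (-13 + 283)*(-(-36)*(3 + 1)*0) = 270*(-(-36)*4*0) = 270*(-4*(-36)*0) = 270*(144*0) = 270*0 = 0)
R - s = 0 - 1*4680 = 0 - 4680 = -4680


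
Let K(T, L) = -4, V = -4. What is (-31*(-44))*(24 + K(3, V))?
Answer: 27280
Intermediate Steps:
(-31*(-44))*(24 + K(3, V)) = (-31*(-44))*(24 - 4) = 1364*20 = 27280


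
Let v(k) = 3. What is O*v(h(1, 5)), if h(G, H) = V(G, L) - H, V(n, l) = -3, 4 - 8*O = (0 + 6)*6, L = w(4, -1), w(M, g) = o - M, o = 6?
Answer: -12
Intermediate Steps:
w(M, g) = 6 - M
L = 2 (L = 6 - 1*4 = 6 - 4 = 2)
O = -4 (O = ½ - (0 + 6)*6/8 = ½ - 3*6/4 = ½ - ⅛*36 = ½ - 9/2 = -4)
h(G, H) = -3 - H
O*v(h(1, 5)) = -4*3 = -12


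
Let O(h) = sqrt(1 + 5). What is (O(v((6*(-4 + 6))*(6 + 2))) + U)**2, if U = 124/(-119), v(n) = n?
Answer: 100342/14161 - 248*sqrt(6)/119 ≈ 1.9810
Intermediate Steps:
U = -124/119 (U = 124*(-1/119) = -124/119 ≈ -1.0420)
O(h) = sqrt(6)
(O(v((6*(-4 + 6))*(6 + 2))) + U)**2 = (sqrt(6) - 124/119)**2 = (-124/119 + sqrt(6))**2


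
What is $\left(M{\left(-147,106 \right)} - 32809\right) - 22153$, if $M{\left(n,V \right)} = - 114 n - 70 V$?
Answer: $-45624$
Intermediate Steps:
$\left(M{\left(-147,106 \right)} - 32809\right) - 22153 = \left(\left(\left(-114\right) \left(-147\right) - 7420\right) - 32809\right) - 22153 = \left(\left(16758 - 7420\right) - 32809\right) - 22153 = \left(9338 - 32809\right) - 22153 = -23471 - 22153 = -45624$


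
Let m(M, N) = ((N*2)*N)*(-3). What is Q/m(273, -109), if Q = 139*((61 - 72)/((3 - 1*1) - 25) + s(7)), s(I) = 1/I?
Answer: -6950/5738523 ≈ -0.0012111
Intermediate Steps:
m(M, N) = -6*N² (m(M, N) = ((2*N)*N)*(-3) = (2*N²)*(-3) = -6*N²)
Q = 13900/161 (Q = 139*((61 - 72)/((3 - 1*1) - 25) + 1/7) = 139*(-11/((3 - 1) - 25) + ⅐) = 139*(-11/(2 - 25) + ⅐) = 139*(-11/(-23) + ⅐) = 139*(-11*(-1/23) + ⅐) = 139*(11/23 + ⅐) = 139*(100/161) = 13900/161 ≈ 86.335)
Q/m(273, -109) = 13900/(161*((-6*(-109)²))) = 13900/(161*((-6*11881))) = (13900/161)/(-71286) = (13900/161)*(-1/71286) = -6950/5738523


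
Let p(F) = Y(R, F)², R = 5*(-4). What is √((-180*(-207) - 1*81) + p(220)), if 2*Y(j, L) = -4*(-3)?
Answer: 3*√4135 ≈ 192.91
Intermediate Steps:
R = -20
Y(j, L) = 6 (Y(j, L) = (-4*(-3))/2 = (½)*12 = 6)
p(F) = 36 (p(F) = 6² = 36)
√((-180*(-207) - 1*81) + p(220)) = √((-180*(-207) - 1*81) + 36) = √((37260 - 81) + 36) = √(37179 + 36) = √37215 = 3*√4135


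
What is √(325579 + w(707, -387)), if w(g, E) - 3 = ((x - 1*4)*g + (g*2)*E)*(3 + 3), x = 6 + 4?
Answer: I*√2932274 ≈ 1712.4*I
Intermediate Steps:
x = 10
w(g, E) = 3 + 36*g + 12*E*g (w(g, E) = 3 + ((10 - 1*4)*g + (g*2)*E)*(3 + 3) = 3 + ((10 - 4)*g + (2*g)*E)*6 = 3 + (6*g + 2*E*g)*6 = 3 + (36*g + 12*E*g) = 3 + 36*g + 12*E*g)
√(325579 + w(707, -387)) = √(325579 + (3 + 36*707 + 12*(-387)*707)) = √(325579 + (3 + 25452 - 3283308)) = √(325579 - 3257853) = √(-2932274) = I*√2932274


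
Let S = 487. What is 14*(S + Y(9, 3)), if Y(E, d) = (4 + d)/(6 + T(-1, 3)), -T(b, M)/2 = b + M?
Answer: 6867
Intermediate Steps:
T(b, M) = -2*M - 2*b (T(b, M) = -2*(b + M) = -2*(M + b) = -2*M - 2*b)
Y(E, d) = 2 + d/2 (Y(E, d) = (4 + d)/(6 + (-2*3 - 2*(-1))) = (4 + d)/(6 + (-6 + 2)) = (4 + d)/(6 - 4) = (4 + d)/2 = (4 + d)*(½) = 2 + d/2)
14*(S + Y(9, 3)) = 14*(487 + (2 + (½)*3)) = 14*(487 + (2 + 3/2)) = 14*(487 + 7/2) = 14*(981/2) = 6867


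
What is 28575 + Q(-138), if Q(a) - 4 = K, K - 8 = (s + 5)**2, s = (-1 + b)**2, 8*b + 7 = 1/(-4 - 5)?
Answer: 188040943/6561 ≈ 28660.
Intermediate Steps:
b = -8/9 (b = -7/8 + 1/(8*(-4 - 5)) = -7/8 + (1/8)/(-9) = -7/8 + (1/8)*(-1/9) = -7/8 - 1/72 = -8/9 ≈ -0.88889)
s = 289/81 (s = (-1 - 8/9)**2 = (-17/9)**2 = 289/81 ≈ 3.5679)
K = 534124/6561 (K = 8 + (289/81 + 5)**2 = 8 + (694/81)**2 = 8 + 481636/6561 = 534124/6561 ≈ 81.409)
Q(a) = 560368/6561 (Q(a) = 4 + 534124/6561 = 560368/6561)
28575 + Q(-138) = 28575 + 560368/6561 = 188040943/6561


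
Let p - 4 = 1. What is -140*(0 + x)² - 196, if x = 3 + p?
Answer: -9156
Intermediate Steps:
p = 5 (p = 4 + 1 = 5)
x = 8 (x = 3 + 5 = 8)
-140*(0 + x)² - 196 = -140*(0 + 8)² - 196 = -140*8² - 196 = -140*64 - 196 = -8960 - 196 = -9156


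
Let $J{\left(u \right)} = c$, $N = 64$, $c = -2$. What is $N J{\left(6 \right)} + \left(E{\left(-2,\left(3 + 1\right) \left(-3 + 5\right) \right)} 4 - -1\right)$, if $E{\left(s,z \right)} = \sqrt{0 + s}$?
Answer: $-127 + 4 i \sqrt{2} \approx -127.0 + 5.6569 i$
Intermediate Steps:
$J{\left(u \right)} = -2$
$E{\left(s,z \right)} = \sqrt{s}$
$N J{\left(6 \right)} + \left(E{\left(-2,\left(3 + 1\right) \left(-3 + 5\right) \right)} 4 - -1\right) = 64 \left(-2\right) + \left(\sqrt{-2} \cdot 4 - -1\right) = -128 + \left(i \sqrt{2} \cdot 4 + 1\right) = -128 + \left(4 i \sqrt{2} + 1\right) = -128 + \left(1 + 4 i \sqrt{2}\right) = -127 + 4 i \sqrt{2}$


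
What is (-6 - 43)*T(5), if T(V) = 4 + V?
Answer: -441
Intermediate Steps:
(-6 - 43)*T(5) = (-6 - 43)*(4 + 5) = -49*9 = -441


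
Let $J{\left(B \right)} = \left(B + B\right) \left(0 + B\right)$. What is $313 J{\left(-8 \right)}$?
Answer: $40064$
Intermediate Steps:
$J{\left(B \right)} = 2 B^{2}$ ($J{\left(B \right)} = 2 B B = 2 B^{2}$)
$313 J{\left(-8 \right)} = 313 \cdot 2 \left(-8\right)^{2} = 313 \cdot 2 \cdot 64 = 313 \cdot 128 = 40064$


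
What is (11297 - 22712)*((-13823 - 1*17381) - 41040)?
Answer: 824665260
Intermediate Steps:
(11297 - 22712)*((-13823 - 1*17381) - 41040) = -11415*((-13823 - 17381) - 41040) = -11415*(-31204 - 41040) = -11415*(-72244) = 824665260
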